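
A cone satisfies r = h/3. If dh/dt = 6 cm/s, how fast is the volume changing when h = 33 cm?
726π cm³/s

V = (1/3)π(h/3)²h = πh³/27
dV/dt = πh²/9 · 6
At h = 33: dV/dt = 726π cm³/s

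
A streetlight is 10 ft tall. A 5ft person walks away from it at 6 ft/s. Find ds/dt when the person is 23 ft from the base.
6 ft/s

By similar triangles: 10/(x+s) = 5/s
Solving: s = 5x/5
ds/dt = 5/5 · dx/dt = 1 · 6 = 6 ft/s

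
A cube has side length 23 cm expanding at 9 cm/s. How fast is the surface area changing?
2484 cm²/s

A = 6s²
dA/dt = 12s · ds/dt = 12·23·9 = 2484 cm²/s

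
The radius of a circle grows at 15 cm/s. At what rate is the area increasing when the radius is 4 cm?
120π cm²/s

A = πr²
dA/dt = 2πr · dr/dt = 2π(4)(15) = 120π cm²/s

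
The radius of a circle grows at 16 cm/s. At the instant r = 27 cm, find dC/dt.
32π cm/s

C = 2πr
dC/dt = 2π · dr/dt = 2π · 16 = 32π cm/s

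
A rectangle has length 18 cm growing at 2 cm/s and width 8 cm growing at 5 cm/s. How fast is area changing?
106 cm²/s

A = lw
dA/dt = w·dl/dt + l·dw/dt = 8·2 + 18·5 = 106 cm²/s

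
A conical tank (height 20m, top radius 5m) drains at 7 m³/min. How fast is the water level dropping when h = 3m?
112/(9π) ≈ 3.961 m/min

r/h = 5/20, so r = (1/4)h
V = (1/3)πr²h = (1/3)π((1/4)h)²h = (1/48)πh³
dV/dh = (1/16)πh²
dh/dt = (dV/dt)/(dV/dh) = -7/((1/16)π·3²) = -112/(9π) m/min
The level is dropping at 112/(9π) ≈ 3.961 m/min.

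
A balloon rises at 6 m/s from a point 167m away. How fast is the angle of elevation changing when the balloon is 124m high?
0.02316 rad/s

tan(θ) = y/167
sec²(θ) · dθ/dt = (1/167) · dy/dt
dθ/dt = cos²(θ)/167 · 6 = 167/(167² + 124²) · 6
dθ/dt = 0.02316 rad/s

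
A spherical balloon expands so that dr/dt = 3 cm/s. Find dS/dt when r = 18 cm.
432π cm²/s

S = 4πr²
dS/dt = dS/dr · dr/dt = 8πr · 3
At r = 18: dS/dt = 432π cm²/s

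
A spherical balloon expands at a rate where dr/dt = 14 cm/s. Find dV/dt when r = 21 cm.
24696π cm³/s

V = (4/3)πr³
dV/dt = dV/dr · dr/dt = 4πr² · 14
At r = 21: dV/dt = 24696π cm³/s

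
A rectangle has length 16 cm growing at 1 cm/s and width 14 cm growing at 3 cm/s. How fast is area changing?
62 cm²/s

A = lw
dA/dt = w·dl/dt + l·dw/dt = 14·1 + 16·3 = 62 cm²/s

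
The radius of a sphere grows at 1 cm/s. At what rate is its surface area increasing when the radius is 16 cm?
128π cm²/s

S = 4πr²
dS/dt = dS/dr · dr/dt = 8πr · 1
At r = 16: dS/dt = 128π cm²/s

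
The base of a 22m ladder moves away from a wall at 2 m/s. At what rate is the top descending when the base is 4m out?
4√13/39 ≈ 0.3698 m/s

x² + y² = 22²
2x·dx/dt + 2y·dy/dt = 0
dy/dt = -x/y · dx/dt = -4/(6√13) · 2 = -4√13/39 m/s
The top is descending at 4√13/39 ≈ 0.3698 m/s.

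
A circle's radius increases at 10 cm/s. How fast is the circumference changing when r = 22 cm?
20π cm/s

C = 2πr
dC/dt = 2π · dr/dt = 2π · 10 = 20π cm/s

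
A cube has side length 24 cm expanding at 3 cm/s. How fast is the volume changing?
5184 cm³/s

V = s³
dV/dt = 3s² · ds/dt = 3·24²·3 = 5184 cm³/s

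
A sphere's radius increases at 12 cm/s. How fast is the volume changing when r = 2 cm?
192π cm³/s

V = (4/3)πr³
dV/dt = dV/dr · dr/dt = 4πr² · 12
At r = 2: dV/dt = 192π cm³/s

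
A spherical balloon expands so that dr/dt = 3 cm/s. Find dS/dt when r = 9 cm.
216π cm²/s

S = 4πr²
dS/dt = dS/dr · dr/dt = 8πr · 3
At r = 9: dS/dt = 216π cm²/s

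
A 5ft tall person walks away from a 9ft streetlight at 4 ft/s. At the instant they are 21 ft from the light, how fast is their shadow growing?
5 ft/s

By similar triangles: 9/(x+s) = 5/s
Solving: s = 5x/4
ds/dt = 5/4 · dx/dt = 5/4 · 4 = 5 ft/s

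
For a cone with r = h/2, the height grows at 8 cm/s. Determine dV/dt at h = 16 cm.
512π cm³/s

V = (1/3)π(h/2)²h = πh³/12
dV/dt = πh²/4 · 8
At h = 16: dV/dt = 512π cm³/s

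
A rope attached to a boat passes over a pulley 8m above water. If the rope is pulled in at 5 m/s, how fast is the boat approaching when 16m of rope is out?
10√3/3 ≈ 5.774 m/s

rope² = x² + 8²
x = √(16² - 8²) = 8√3
dx/dt = (rope/x) · d(rope)/dt = (16/(8√3)) · (-5) = -10√3/3 m/s
The boat approaches at 10√3/3 ≈ 5.774 m/s.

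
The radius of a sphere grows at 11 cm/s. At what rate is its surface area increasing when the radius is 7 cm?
616π cm²/s

S = 4πr²
dS/dt = dS/dr · dr/dt = 8πr · 11
At r = 7: dS/dt = 616π cm²/s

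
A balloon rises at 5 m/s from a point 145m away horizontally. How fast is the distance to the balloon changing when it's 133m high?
665√38714/38714 ≈ 3.38 m/s

z² = 145² + y²
z = √(145² + 133²) = √38714
dz/dt = y/z · dy/dt = 133/√38714 · 5 = 665√38714/38714 ≈ 3.38 m/s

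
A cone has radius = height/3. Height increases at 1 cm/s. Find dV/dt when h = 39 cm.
169π cm³/s

V = (1/3)π(h/3)²h = πh³/27
dV/dt = πh²/9 · 1
At h = 39: dV/dt = 169π cm³/s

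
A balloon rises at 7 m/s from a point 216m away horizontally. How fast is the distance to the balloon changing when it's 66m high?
77√1417/1417 ≈ 2.046 m/s

z² = 216² + y²
z = √(216² + 66²) = 6√1417
dz/dt = y/z · dy/dt = 66/(6√1417) · 7 = 77√1417/1417 ≈ 2.046 m/s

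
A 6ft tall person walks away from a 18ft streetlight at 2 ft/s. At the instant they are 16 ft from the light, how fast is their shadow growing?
1 ft/s

By similar triangles: 18/(x+s) = 6/s
Solving: s = 6x/12
ds/dt = 6/12 · dx/dt = 1/2 · 2 = 1 ft/s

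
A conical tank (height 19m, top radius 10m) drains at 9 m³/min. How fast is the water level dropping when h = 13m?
3249/(16900π) ≈ 0.06119 m/min

r/h = 10/19, so r = (10/19)h
V = (1/3)πr²h = (1/3)π((10/19)h)²h = (100/1083)πh³
dV/dh = (100/361)πh²
dh/dt = (dV/dt)/(dV/dh) = -9/((100/361)π·13²) = -3249/(16900π) m/min
The level is dropping at 3249/(16900π) ≈ 0.06119 m/min.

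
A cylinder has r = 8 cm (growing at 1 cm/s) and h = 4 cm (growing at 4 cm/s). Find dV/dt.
320π cm³/s

V = πr²h
dV/dt = 2πrh·dr/dt + πr²·dh/dt
= 2π(8)(4)(1) + π(8)²(4)
= 320π cm³/s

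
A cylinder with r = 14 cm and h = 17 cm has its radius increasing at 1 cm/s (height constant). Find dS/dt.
90π cm²/s

S = 2πrh + 2πr² (lateral + bases)
dS/dt = (2πh + 4πr)·dr/dt = (2π·17 + 4π·14)·1
= 90π cm²/s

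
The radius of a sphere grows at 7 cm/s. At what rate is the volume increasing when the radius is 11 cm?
3388π cm³/s

V = (4/3)πr³
dV/dt = dV/dr · dr/dt = 4πr² · 7
At r = 11: dV/dt = 3388π cm³/s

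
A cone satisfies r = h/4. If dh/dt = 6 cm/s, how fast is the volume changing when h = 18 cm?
243π/2 cm³/s

V = (1/3)π(h/4)²h = πh³/48
dV/dt = πh²/16 · 6
At h = 18: dV/dt = 243π/2 cm³/s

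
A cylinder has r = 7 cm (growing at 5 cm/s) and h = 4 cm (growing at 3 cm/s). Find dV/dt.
427π cm³/s

V = πr²h
dV/dt = 2πrh·dr/dt + πr²·dh/dt
= 2π(7)(4)(5) + π(7)²(3)
= 427π cm³/s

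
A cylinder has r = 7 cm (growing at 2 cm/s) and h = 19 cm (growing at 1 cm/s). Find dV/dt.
581π cm³/s

V = πr²h
dV/dt = 2πrh·dr/dt + πr²·dh/dt
= 2π(7)(19)(2) + π(7)²(1)
= 581π cm³/s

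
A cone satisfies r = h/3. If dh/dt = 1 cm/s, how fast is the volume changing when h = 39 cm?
169π cm³/s

V = (1/3)π(h/3)²h = πh³/27
dV/dt = πh²/9 · 1
At h = 39: dV/dt = 169π cm³/s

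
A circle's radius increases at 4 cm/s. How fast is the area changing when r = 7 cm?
56π cm²/s

A = πr²
dA/dt = 2πr · dr/dt = 2π(7)(4) = 56π cm²/s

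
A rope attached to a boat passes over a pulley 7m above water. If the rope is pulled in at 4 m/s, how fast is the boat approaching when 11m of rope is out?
11√2/3 ≈ 5.185 m/s

rope² = x² + 7²
x = √(11² - 7²) = 6√2
dx/dt = (rope/x) · d(rope)/dt = (11/(6√2)) · (-4) = -11√2/3 m/s
The boat approaches at 11√2/3 ≈ 5.185 m/s.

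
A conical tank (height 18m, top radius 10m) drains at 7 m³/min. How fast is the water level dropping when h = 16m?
567/(6400π) ≈ 0.0282 m/min

r/h = 10/18, so r = (5/9)h
V = (1/3)πr²h = (1/3)π((5/9)h)²h = (25/243)πh³
dV/dh = (25/81)πh²
dh/dt = (dV/dt)/(dV/dh) = -7/((25/81)π·16²) = -567/(6400π) m/min
The level is dropping at 567/(6400π) ≈ 0.0282 m/min.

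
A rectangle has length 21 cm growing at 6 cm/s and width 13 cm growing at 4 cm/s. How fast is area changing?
162 cm²/s

A = lw
dA/dt = w·dl/dt + l·dw/dt = 13·6 + 21·4 = 162 cm²/s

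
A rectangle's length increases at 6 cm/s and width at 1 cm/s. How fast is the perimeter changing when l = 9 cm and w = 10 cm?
14 cm/s

P = 2(l + w)
dP/dt = 2(dl/dt + dw/dt) = 2(6 + 1) = 14 cm/s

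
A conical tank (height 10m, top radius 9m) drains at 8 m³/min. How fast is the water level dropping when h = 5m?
32/(81π) ≈ 0.1258 m/min

r/h = 9/10, so r = (9/10)h
V = (1/3)πr²h = (1/3)π((9/10)h)²h = (27/100)πh³
dV/dh = (81/100)πh²
dh/dt = (dV/dt)/(dV/dh) = -8/((81/100)π·5²) = -32/(81π) m/min
The level is dropping at 32/(81π) ≈ 0.1258 m/min.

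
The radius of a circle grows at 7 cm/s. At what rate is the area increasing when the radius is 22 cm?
308π cm²/s

A = πr²
dA/dt = 2πr · dr/dt = 2π(22)(7) = 308π cm²/s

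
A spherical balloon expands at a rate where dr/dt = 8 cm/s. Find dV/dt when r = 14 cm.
6272π cm³/s

V = (4/3)πr³
dV/dt = dV/dr · dr/dt = 4πr² · 8
At r = 14: dV/dt = 6272π cm³/s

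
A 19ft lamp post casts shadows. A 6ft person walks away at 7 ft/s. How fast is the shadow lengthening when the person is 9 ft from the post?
42/13 ft/s

By similar triangles: 19/(x+s) = 6/s
Solving: s = 6x/13
ds/dt = 6/13 · dx/dt = 6/13 · 7 = 42/13 ft/s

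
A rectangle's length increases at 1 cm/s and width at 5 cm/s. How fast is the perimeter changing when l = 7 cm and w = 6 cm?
12 cm/s

P = 2(l + w)
dP/dt = 2(dl/dt + dw/dt) = 2(1 + 5) = 12 cm/s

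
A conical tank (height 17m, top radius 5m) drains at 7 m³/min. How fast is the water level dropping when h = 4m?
2023/(400π) ≈ 1.61 m/min

r/h = 5/17, so r = (5/17)h
V = (1/3)πr²h = (1/3)π((5/17)h)²h = (25/867)πh³
dV/dh = (25/289)πh²
dh/dt = (dV/dt)/(dV/dh) = -7/((25/289)π·4²) = -2023/(400π) m/min
The level is dropping at 2023/(400π) ≈ 1.61 m/min.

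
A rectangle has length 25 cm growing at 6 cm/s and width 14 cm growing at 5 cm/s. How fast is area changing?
209 cm²/s

A = lw
dA/dt = w·dl/dt + l·dw/dt = 14·6 + 25·5 = 209 cm²/s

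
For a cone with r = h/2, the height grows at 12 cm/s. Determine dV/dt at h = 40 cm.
4800π cm³/s

V = (1/3)π(h/2)²h = πh³/12
dV/dt = πh²/4 · 12
At h = 40: dV/dt = 4800π cm³/s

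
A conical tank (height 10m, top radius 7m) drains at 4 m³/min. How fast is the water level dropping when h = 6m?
100/(441π) ≈ 0.07218 m/min

r/h = 7/10, so r = (7/10)h
V = (1/3)πr²h = (1/3)π((7/10)h)²h = (49/300)πh³
dV/dh = (49/100)πh²
dh/dt = (dV/dt)/(dV/dh) = -4/((49/100)π·6²) = -100/(441π) m/min
The level is dropping at 100/(441π) ≈ 0.07218 m/min.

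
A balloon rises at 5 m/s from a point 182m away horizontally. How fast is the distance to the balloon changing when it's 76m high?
38√389/389 ≈ 1.927 m/s

z² = 182² + y²
z = √(182² + 76²) = 10√389
dz/dt = y/z · dy/dt = 76/(10√389) · 5 = 38√389/389 ≈ 1.927 m/s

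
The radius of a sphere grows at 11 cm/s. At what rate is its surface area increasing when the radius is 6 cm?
528π cm²/s

S = 4πr²
dS/dt = dS/dr · dr/dt = 8πr · 11
At r = 6: dS/dt = 528π cm²/s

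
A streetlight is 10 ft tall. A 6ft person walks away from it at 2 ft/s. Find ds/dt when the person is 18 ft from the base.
3 ft/s

By similar triangles: 10/(x+s) = 6/s
Solving: s = 6x/4
ds/dt = 6/4 · dx/dt = 3/2 · 2 = 3 ft/s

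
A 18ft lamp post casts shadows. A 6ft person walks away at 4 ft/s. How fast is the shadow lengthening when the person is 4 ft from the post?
2 ft/s

By similar triangles: 18/(x+s) = 6/s
Solving: s = 6x/12
ds/dt = 6/12 · dx/dt = 1/2 · 4 = 2 ft/s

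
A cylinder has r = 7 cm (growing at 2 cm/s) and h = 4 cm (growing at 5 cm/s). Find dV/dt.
357π cm³/s

V = πr²h
dV/dt = 2πrh·dr/dt + πr²·dh/dt
= 2π(7)(4)(2) + π(7)²(5)
= 357π cm³/s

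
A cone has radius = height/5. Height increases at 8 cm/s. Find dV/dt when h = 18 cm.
2592π/25 cm³/s

V = (1/3)π(h/5)²h = πh³/75
dV/dt = πh²/25 · 8
At h = 18: dV/dt = 2592π/25 cm³/s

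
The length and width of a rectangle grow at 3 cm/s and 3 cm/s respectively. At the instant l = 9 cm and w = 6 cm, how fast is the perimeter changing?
12 cm/s

P = 2(l + w)
dP/dt = 2(dl/dt + dw/dt) = 2(3 + 3) = 12 cm/s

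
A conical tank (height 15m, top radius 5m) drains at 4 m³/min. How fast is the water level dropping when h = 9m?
4/(9π) ≈ 0.1415 m/min

r/h = 5/15, so r = (1/3)h
V = (1/3)πr²h = (1/3)π((1/3)h)²h = (1/27)πh³
dV/dh = (1/9)πh²
dh/dt = (dV/dt)/(dV/dh) = -4/((1/9)π·9²) = -4/(9π) m/min
The level is dropping at 4/(9π) ≈ 0.1415 m/min.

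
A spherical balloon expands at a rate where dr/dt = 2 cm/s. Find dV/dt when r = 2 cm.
32π cm³/s

V = (4/3)πr³
dV/dt = dV/dr · dr/dt = 4πr² · 2
At r = 2: dV/dt = 32π cm³/s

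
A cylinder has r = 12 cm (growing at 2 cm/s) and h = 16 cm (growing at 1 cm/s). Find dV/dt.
912π cm³/s

V = πr²h
dV/dt = 2πrh·dr/dt + πr²·dh/dt
= 2π(12)(16)(2) + π(12)²(1)
= 912π cm³/s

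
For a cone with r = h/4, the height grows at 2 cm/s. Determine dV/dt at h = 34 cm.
289π/2 cm³/s

V = (1/3)π(h/4)²h = πh³/48
dV/dt = πh²/16 · 2
At h = 34: dV/dt = 289π/2 cm³/s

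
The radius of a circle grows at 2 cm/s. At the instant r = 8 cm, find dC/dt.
4π cm/s

C = 2πr
dC/dt = 2π · dr/dt = 2π · 2 = 4π cm/s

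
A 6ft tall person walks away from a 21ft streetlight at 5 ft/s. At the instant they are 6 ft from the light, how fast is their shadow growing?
2 ft/s

By similar triangles: 21/(x+s) = 6/s
Solving: s = 6x/15
ds/dt = 6/15 · dx/dt = 2/5 · 5 = 2 ft/s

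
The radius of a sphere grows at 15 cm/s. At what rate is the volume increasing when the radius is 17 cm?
17340π cm³/s

V = (4/3)πr³
dV/dt = dV/dr · dr/dt = 4πr² · 15
At r = 17: dV/dt = 17340π cm³/s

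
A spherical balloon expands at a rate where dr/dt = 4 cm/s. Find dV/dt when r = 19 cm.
5776π cm³/s

V = (4/3)πr³
dV/dt = dV/dr · dr/dt = 4πr² · 4
At r = 19: dV/dt = 5776π cm³/s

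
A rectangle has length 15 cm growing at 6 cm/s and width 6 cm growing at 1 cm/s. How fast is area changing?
51 cm²/s

A = lw
dA/dt = w·dl/dt + l·dw/dt = 6·6 + 15·1 = 51 cm²/s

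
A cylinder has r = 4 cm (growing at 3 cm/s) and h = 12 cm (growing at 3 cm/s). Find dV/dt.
336π cm³/s

V = πr²h
dV/dt = 2πrh·dr/dt + πr²·dh/dt
= 2π(4)(12)(3) + π(4)²(3)
= 336π cm³/s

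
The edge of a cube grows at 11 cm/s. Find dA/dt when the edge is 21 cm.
2772 cm²/s

A = 6s²
dA/dt = 12s · ds/dt = 12·21·11 = 2772 cm²/s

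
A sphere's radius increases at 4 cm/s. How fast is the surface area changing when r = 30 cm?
960π cm²/s

S = 4πr²
dS/dt = dS/dr · dr/dt = 8πr · 4
At r = 30: dS/dt = 960π cm²/s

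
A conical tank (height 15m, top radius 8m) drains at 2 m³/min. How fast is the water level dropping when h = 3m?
25/(32π) ≈ 0.2487 m/min

r/h = 8/15, so r = (8/15)h
V = (1/3)πr²h = (1/3)π((8/15)h)²h = (64/675)πh³
dV/dh = (64/225)πh²
dh/dt = (dV/dt)/(dV/dh) = -2/((64/225)π·3²) = -25/(32π) m/min
The level is dropping at 25/(32π) ≈ 0.2487 m/min.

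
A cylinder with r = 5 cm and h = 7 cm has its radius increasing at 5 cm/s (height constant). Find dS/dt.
170π cm²/s

S = 2πrh + 2πr² (lateral + bases)
dS/dt = (2πh + 4πr)·dr/dt = (2π·7 + 4π·5)·5
= 170π cm²/s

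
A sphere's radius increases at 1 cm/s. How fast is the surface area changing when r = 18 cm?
144π cm²/s

S = 4πr²
dS/dt = dS/dr · dr/dt = 8πr · 1
At r = 18: dS/dt = 144π cm²/s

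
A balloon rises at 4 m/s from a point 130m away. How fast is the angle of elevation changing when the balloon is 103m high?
0.018903 rad/s

tan(θ) = y/130
sec²(θ) · dθ/dt = (1/130) · dy/dt
dθ/dt = cos²(θ)/130 · 4 = 130/(130² + 103²) · 4
dθ/dt = 0.018903 rad/s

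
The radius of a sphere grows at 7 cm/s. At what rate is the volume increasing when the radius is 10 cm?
2800π cm³/s

V = (4/3)πr³
dV/dt = dV/dr · dr/dt = 4πr² · 7
At r = 10: dV/dt = 2800π cm³/s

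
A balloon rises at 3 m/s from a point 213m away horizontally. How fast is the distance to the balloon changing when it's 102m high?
102√6197/6197 ≈ 1.296 m/s

z² = 213² + y²
z = √(213² + 102²) = 3√6197
dz/dt = y/z · dy/dt = 102/(3√6197) · 3 = 102√6197/6197 ≈ 1.296 m/s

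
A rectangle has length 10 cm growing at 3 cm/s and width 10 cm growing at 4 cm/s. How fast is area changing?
70 cm²/s

A = lw
dA/dt = w·dl/dt + l·dw/dt = 10·3 + 10·4 = 70 cm²/s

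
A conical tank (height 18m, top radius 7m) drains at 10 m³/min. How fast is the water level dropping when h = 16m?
405/(1568π) ≈ 0.08222 m/min

r/h = 7/18, so r = (7/18)h
V = (1/3)πr²h = (1/3)π((7/18)h)²h = (49/972)πh³
dV/dh = (49/324)πh²
dh/dt = (dV/dt)/(dV/dh) = -10/((49/324)π·16²) = -405/(1568π) m/min
The level is dropping at 405/(1568π) ≈ 0.08222 m/min.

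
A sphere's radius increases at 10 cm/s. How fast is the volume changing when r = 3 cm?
360π cm³/s

V = (4/3)πr³
dV/dt = dV/dr · dr/dt = 4πr² · 10
At r = 3: dV/dt = 360π cm³/s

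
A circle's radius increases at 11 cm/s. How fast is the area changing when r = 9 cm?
198π cm²/s

A = πr²
dA/dt = 2πr · dr/dt = 2π(9)(11) = 198π cm²/s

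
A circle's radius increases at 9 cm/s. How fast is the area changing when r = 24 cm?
432π cm²/s

A = πr²
dA/dt = 2πr · dr/dt = 2π(24)(9) = 432π cm²/s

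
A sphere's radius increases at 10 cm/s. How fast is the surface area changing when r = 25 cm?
2000π cm²/s

S = 4πr²
dS/dt = dS/dr · dr/dt = 8πr · 10
At r = 25: dS/dt = 2000π cm²/s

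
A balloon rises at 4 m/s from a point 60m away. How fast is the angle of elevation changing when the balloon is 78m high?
0.024783 rad/s

tan(θ) = y/60
sec²(θ) · dθ/dt = (1/60) · dy/dt
dθ/dt = cos²(θ)/60 · 4 = 60/(60² + 78²) · 4
dθ/dt = 0.024783 rad/s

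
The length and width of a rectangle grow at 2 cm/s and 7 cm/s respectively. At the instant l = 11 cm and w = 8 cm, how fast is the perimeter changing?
18 cm/s

P = 2(l + w)
dP/dt = 2(dl/dt + dw/dt) = 2(2 + 7) = 18 cm/s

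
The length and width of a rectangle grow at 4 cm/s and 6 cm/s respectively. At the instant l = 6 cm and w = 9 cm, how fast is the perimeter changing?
20 cm/s

P = 2(l + w)
dP/dt = 2(dl/dt + dw/dt) = 2(4 + 6) = 20 cm/s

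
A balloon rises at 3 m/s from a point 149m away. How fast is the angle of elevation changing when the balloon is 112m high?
0.012865 rad/s

tan(θ) = y/149
sec²(θ) · dθ/dt = (1/149) · dy/dt
dθ/dt = cos²(θ)/149 · 3 = 149/(149² + 112²) · 3
dθ/dt = 0.012865 rad/s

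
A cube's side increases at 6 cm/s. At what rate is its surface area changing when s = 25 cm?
1800 cm²/s

A = 6s²
dA/dt = 12s · ds/dt = 12·25·6 = 1800 cm²/s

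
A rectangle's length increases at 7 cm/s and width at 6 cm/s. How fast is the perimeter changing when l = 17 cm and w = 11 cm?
26 cm/s

P = 2(l + w)
dP/dt = 2(dl/dt + dw/dt) = 2(7 + 6) = 26 cm/s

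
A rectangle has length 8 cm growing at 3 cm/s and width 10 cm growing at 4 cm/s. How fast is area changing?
62 cm²/s

A = lw
dA/dt = w·dl/dt + l·dw/dt = 10·3 + 8·4 = 62 cm²/s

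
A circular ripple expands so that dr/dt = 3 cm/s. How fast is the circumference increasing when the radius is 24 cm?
6π cm/s

C = 2πr
dC/dt = 2π · dr/dt = 2π · 3 = 6π cm/s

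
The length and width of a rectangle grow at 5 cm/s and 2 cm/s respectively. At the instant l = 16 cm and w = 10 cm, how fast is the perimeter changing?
14 cm/s

P = 2(l + w)
dP/dt = 2(dl/dt + dw/dt) = 2(5 + 2) = 14 cm/s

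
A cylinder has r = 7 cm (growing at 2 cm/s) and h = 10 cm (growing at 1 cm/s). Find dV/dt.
329π cm³/s

V = πr²h
dV/dt = 2πrh·dr/dt + πr²·dh/dt
= 2π(7)(10)(2) + π(7)²(1)
= 329π cm³/s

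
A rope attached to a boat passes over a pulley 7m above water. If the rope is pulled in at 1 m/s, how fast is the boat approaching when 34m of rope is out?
34√123/369 ≈ 1.022 m/s

rope² = x² + 7²
x = √(34² - 7²) = 3√123
dx/dt = (rope/x) · d(rope)/dt = (34/(3√123)) · (-1) = -34√123/369 m/s
The boat approaches at 34√123/369 ≈ 1.022 m/s.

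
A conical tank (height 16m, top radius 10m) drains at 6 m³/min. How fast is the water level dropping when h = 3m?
128/(75π) ≈ 0.5432 m/min

r/h = 10/16, so r = (5/8)h
V = (1/3)πr²h = (1/3)π((5/8)h)²h = (25/192)πh³
dV/dh = (25/64)πh²
dh/dt = (dV/dt)/(dV/dh) = -6/((25/64)π·3²) = -128/(75π) m/min
The level is dropping at 128/(75π) ≈ 0.5432 m/min.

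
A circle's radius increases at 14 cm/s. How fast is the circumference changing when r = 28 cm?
28π cm/s

C = 2πr
dC/dt = 2π · dr/dt = 2π · 14 = 28π cm/s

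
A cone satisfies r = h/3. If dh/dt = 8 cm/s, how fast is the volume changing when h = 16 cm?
2048π/9 cm³/s

V = (1/3)π(h/3)²h = πh³/27
dV/dt = πh²/9 · 8
At h = 16: dV/dt = 2048π/9 cm³/s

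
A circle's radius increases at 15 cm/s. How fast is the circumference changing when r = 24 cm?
30π cm/s

C = 2πr
dC/dt = 2π · dr/dt = 2π · 15 = 30π cm/s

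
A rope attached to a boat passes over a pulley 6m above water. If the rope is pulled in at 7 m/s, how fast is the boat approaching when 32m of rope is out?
112√247/247 ≈ 7.126 m/s

rope² = x² + 6²
x = √(32² - 6²) = 2√247
dx/dt = (rope/x) · d(rope)/dt = (32/(2√247)) · (-7) = -112√247/247 m/s
The boat approaches at 112√247/247 ≈ 7.126 m/s.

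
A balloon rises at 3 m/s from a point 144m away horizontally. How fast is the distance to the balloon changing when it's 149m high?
447√42937/42937 ≈ 2.157 m/s

z² = 144² + y²
z = √(144² + 149²) = √42937
dz/dt = y/z · dy/dt = 149/√42937 · 3 = 447√42937/42937 ≈ 2.157 m/s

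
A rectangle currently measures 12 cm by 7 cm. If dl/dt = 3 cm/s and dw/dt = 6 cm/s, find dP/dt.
18 cm/s

P = 2(l + w)
dP/dt = 2(dl/dt + dw/dt) = 2(3 + 6) = 18 cm/s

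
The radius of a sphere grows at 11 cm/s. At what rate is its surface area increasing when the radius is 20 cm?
1760π cm²/s

S = 4πr²
dS/dt = dS/dr · dr/dt = 8πr · 11
At r = 20: dS/dt = 1760π cm²/s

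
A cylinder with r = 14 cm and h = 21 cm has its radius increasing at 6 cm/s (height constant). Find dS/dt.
588π cm²/s

S = 2πrh + 2πr² (lateral + bases)
dS/dt = (2πh + 4πr)·dr/dt = (2π·21 + 4π·14)·6
= 588π cm²/s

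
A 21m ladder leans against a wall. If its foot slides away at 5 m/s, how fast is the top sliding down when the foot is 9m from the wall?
3√10/4 ≈ 2.372 m/s

x² + y² = 21²
2x·dx/dt + 2y·dy/dt = 0
dy/dt = -x/y · dx/dt = -9/(6√10) · 5 = -3√10/4 m/s
The top is descending at 3√10/4 ≈ 2.372 m/s.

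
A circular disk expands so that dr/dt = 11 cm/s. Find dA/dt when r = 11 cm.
242π cm²/s

A = πr²
dA/dt = 2πr · dr/dt = 2π(11)(11) = 242π cm²/s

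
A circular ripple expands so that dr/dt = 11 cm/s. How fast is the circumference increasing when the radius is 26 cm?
22π cm/s

C = 2πr
dC/dt = 2π · dr/dt = 2π · 11 = 22π cm/s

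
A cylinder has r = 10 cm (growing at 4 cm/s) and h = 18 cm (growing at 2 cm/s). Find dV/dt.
1640π cm³/s

V = πr²h
dV/dt = 2πrh·dr/dt + πr²·dh/dt
= 2π(10)(18)(4) + π(10)²(2)
= 1640π cm³/s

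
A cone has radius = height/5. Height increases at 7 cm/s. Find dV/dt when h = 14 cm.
1372π/25 cm³/s

V = (1/3)π(h/5)²h = πh³/75
dV/dt = πh²/25 · 7
At h = 14: dV/dt = 1372π/25 cm³/s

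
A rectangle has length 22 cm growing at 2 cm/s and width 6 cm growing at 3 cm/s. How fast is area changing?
78 cm²/s

A = lw
dA/dt = w·dl/dt + l·dw/dt = 6·2 + 22·3 = 78 cm²/s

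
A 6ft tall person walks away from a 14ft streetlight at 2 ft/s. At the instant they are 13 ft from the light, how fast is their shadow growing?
3/2 ft/s

By similar triangles: 14/(x+s) = 6/s
Solving: s = 6x/8
ds/dt = 6/8 · dx/dt = 3/4 · 2 = 3/2 ft/s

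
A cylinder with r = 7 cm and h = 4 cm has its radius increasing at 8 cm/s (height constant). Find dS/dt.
288π cm²/s

S = 2πrh + 2πr² (lateral + bases)
dS/dt = (2πh + 4πr)·dr/dt = (2π·4 + 4π·7)·8
= 288π cm²/s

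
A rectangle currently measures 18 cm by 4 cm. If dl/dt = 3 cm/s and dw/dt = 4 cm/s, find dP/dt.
14 cm/s

P = 2(l + w)
dP/dt = 2(dl/dt + dw/dt) = 2(3 + 4) = 14 cm/s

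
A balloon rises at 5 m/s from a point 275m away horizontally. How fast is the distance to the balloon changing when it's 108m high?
540√87289/87289 ≈ 1.828 m/s

z² = 275² + y²
z = √(275² + 108²) = √87289
dz/dt = y/z · dy/dt = 108/√87289 · 5 = 540√87289/87289 ≈ 1.828 m/s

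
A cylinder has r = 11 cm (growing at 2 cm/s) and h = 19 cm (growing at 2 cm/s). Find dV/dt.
1078π cm³/s

V = πr²h
dV/dt = 2πrh·dr/dt + πr²·dh/dt
= 2π(11)(19)(2) + π(11)²(2)
= 1078π cm³/s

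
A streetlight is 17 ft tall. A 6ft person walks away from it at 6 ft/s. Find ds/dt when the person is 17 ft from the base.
36/11 ft/s

By similar triangles: 17/(x+s) = 6/s
Solving: s = 6x/11
ds/dt = 6/11 · dx/dt = 6/11 · 6 = 36/11 ft/s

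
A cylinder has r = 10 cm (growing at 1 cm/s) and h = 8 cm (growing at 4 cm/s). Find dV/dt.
560π cm³/s

V = πr²h
dV/dt = 2πrh·dr/dt + πr²·dh/dt
= 2π(10)(8)(1) + π(10)²(4)
= 560π cm³/s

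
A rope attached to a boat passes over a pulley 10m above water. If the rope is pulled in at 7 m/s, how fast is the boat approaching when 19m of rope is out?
133√29/87 ≈ 8.232 m/s

rope² = x² + 10²
x = √(19² - 10²) = 3√29
dx/dt = (rope/x) · d(rope)/dt = (19/(3√29)) · (-7) = -133√29/87 m/s
The boat approaches at 133√29/87 ≈ 8.232 m/s.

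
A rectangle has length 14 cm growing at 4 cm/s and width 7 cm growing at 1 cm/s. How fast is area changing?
42 cm²/s

A = lw
dA/dt = w·dl/dt + l·dw/dt = 7·4 + 14·1 = 42 cm²/s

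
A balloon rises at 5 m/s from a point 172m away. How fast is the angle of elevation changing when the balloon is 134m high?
0.01809 rad/s

tan(θ) = y/172
sec²(θ) · dθ/dt = (1/172) · dy/dt
dθ/dt = cos²(θ)/172 · 5 = 172/(172² + 134²) · 5
dθ/dt = 0.01809 rad/s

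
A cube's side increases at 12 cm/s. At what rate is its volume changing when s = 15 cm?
8100 cm³/s

V = s³
dV/dt = 3s² · ds/dt = 3·15²·12 = 8100 cm³/s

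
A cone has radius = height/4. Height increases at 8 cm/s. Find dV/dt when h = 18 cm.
162π cm³/s

V = (1/3)π(h/4)²h = πh³/48
dV/dt = πh²/16 · 8
At h = 18: dV/dt = 162π cm³/s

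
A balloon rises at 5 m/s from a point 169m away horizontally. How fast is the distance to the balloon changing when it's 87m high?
87√36130/7226 ≈ 2.289 m/s

z² = 169² + y²
z = √(169² + 87²) = √36130
dz/dt = y/z · dy/dt = 87/√36130 · 5 = 87√36130/7226 ≈ 2.289 m/s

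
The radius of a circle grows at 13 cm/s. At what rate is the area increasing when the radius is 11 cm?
286π cm²/s

A = πr²
dA/dt = 2πr · dr/dt = 2π(11)(13) = 286π cm²/s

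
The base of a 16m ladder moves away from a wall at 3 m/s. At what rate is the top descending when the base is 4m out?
√15/5 ≈ 0.7746 m/s

x² + y² = 16²
2x·dx/dt + 2y·dy/dt = 0
dy/dt = -x/y · dx/dt = -4/(4√15) · 3 = -√15/5 m/s
The top is descending at √15/5 ≈ 0.7746 m/s.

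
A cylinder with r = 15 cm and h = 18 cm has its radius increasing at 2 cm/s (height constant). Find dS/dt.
192π cm²/s

S = 2πrh + 2πr² (lateral + bases)
dS/dt = (2πh + 4πr)·dr/dt = (2π·18 + 4π·15)·2
= 192π cm²/s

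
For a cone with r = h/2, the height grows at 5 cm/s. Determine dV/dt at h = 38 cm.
1805π cm³/s

V = (1/3)π(h/2)²h = πh³/12
dV/dt = πh²/4 · 5
At h = 38: dV/dt = 1805π cm³/s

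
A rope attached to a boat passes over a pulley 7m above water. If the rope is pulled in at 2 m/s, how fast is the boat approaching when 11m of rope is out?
11√2/6 ≈ 2.593 m/s

rope² = x² + 7²
x = √(11² - 7²) = 6√2
dx/dt = (rope/x) · d(rope)/dt = (11/(6√2)) · (-2) = -11√2/6 m/s
The boat approaches at 11√2/6 ≈ 2.593 m/s.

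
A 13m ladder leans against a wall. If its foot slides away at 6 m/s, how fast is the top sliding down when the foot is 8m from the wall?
16√105/35 ≈ 4.684 m/s

x² + y² = 13²
2x·dx/dt + 2y·dy/dt = 0
dy/dt = -x/y · dx/dt = -8/√105 · 6 = -16√105/35 m/s
The top is descending at 16√105/35 ≈ 4.684 m/s.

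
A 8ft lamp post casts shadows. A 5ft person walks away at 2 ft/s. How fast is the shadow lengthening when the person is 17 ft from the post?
10/3 ft/s

By similar triangles: 8/(x+s) = 5/s
Solving: s = 5x/3
ds/dt = 5/3 · dx/dt = 5/3 · 2 = 10/3 ft/s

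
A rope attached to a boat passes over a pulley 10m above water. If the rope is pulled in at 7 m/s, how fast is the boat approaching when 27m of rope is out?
189√629/629 ≈ 7.536 m/s

rope² = x² + 10²
x = √(27² - 10²) = √629
dx/dt = (rope/x) · d(rope)/dt = (27/√629) · (-7) = -189√629/629 m/s
The boat approaches at 189√629/629 ≈ 7.536 m/s.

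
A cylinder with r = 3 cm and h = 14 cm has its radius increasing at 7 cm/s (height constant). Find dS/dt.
280π cm²/s

S = 2πrh + 2πr² (lateral + bases)
dS/dt = (2πh + 4πr)·dr/dt = (2π·14 + 4π·3)·7
= 280π cm²/s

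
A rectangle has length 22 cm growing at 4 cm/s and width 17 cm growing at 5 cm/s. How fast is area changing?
178 cm²/s

A = lw
dA/dt = w·dl/dt + l·dw/dt = 17·4 + 22·5 = 178 cm²/s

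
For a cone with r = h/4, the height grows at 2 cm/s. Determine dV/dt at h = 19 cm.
361π/8 cm³/s

V = (1/3)π(h/4)²h = πh³/48
dV/dt = πh²/16 · 2
At h = 19: dV/dt = 361π/8 cm³/s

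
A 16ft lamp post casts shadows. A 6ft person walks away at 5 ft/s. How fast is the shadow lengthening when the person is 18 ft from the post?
3 ft/s

By similar triangles: 16/(x+s) = 6/s
Solving: s = 6x/10
ds/dt = 6/10 · dx/dt = 3/5 · 5 = 3 ft/s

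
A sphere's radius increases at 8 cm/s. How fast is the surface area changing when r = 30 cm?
1920π cm²/s

S = 4πr²
dS/dt = dS/dr · dr/dt = 8πr · 8
At r = 30: dS/dt = 1920π cm²/s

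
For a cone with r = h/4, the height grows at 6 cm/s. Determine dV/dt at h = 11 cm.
363π/8 cm³/s

V = (1/3)π(h/4)²h = πh³/48
dV/dt = πh²/16 · 6
At h = 11: dV/dt = 363π/8 cm³/s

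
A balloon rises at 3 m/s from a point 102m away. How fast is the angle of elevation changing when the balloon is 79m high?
0.018384 rad/s

tan(θ) = y/102
sec²(θ) · dθ/dt = (1/102) · dy/dt
dθ/dt = cos²(θ)/102 · 3 = 102/(102² + 79²) · 3
dθ/dt = 0.018384 rad/s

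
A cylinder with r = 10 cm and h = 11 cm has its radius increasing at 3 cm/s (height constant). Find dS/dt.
186π cm²/s

S = 2πrh + 2πr² (lateral + bases)
dS/dt = (2πh + 4πr)·dr/dt = (2π·11 + 4π·10)·3
= 186π cm²/s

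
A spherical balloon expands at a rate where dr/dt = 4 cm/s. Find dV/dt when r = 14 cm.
3136π cm³/s

V = (4/3)πr³
dV/dt = dV/dr · dr/dt = 4πr² · 4
At r = 14: dV/dt = 3136π cm³/s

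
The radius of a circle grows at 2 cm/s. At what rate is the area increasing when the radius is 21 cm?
84π cm²/s

A = πr²
dA/dt = 2πr · dr/dt = 2π(21)(2) = 84π cm²/s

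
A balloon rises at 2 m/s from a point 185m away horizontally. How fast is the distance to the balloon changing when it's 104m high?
208√45041/45041 ≈ 0.9801 m/s

z² = 185² + y²
z = √(185² + 104²) = √45041
dz/dt = y/z · dy/dt = 104/√45041 · 2 = 208√45041/45041 ≈ 0.9801 m/s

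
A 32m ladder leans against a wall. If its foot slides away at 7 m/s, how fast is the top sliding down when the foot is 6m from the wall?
21√247/247 ≈ 1.336 m/s

x² + y² = 32²
2x·dx/dt + 2y·dy/dt = 0
dy/dt = -x/y · dx/dt = -6/(2√247) · 7 = -21√247/247 m/s
The top is descending at 21√247/247 ≈ 1.336 m/s.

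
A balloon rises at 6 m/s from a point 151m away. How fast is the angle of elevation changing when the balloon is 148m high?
0.020266 rad/s

tan(θ) = y/151
sec²(θ) · dθ/dt = (1/151) · dy/dt
dθ/dt = cos²(θ)/151 · 6 = 151/(151² + 148²) · 6
dθ/dt = 0.020266 rad/s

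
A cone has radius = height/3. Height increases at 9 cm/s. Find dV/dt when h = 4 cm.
16π cm³/s

V = (1/3)π(h/3)²h = πh³/27
dV/dt = πh²/9 · 9
At h = 4: dV/dt = 16π cm³/s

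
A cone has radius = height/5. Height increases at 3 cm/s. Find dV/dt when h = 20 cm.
48π cm³/s

V = (1/3)π(h/5)²h = πh³/75
dV/dt = πh²/25 · 3
At h = 20: dV/dt = 48π cm³/s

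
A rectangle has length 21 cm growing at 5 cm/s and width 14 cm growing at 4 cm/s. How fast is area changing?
154 cm²/s

A = lw
dA/dt = w·dl/dt + l·dw/dt = 14·5 + 21·4 = 154 cm²/s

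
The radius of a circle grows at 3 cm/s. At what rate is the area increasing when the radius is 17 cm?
102π cm²/s

A = πr²
dA/dt = 2πr · dr/dt = 2π(17)(3) = 102π cm²/s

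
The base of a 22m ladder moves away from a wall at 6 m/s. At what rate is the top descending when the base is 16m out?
16√57/19 ≈ 6.358 m/s

x² + y² = 22²
2x·dx/dt + 2y·dy/dt = 0
dy/dt = -x/y · dx/dt = -16/(2√57) · 6 = -16√57/19 m/s
The top is descending at 16√57/19 ≈ 6.358 m/s.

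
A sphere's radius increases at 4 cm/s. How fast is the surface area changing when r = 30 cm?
960π cm²/s

S = 4πr²
dS/dt = dS/dr · dr/dt = 8πr · 4
At r = 30: dS/dt = 960π cm²/s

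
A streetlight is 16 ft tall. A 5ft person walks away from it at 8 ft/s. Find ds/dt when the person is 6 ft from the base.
40/11 ft/s

By similar triangles: 16/(x+s) = 5/s
Solving: s = 5x/11
ds/dt = 5/11 · dx/dt = 5/11 · 8 = 40/11 ft/s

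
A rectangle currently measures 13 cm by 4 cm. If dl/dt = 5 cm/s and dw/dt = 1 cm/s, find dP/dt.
12 cm/s

P = 2(l + w)
dP/dt = 2(dl/dt + dw/dt) = 2(5 + 1) = 12 cm/s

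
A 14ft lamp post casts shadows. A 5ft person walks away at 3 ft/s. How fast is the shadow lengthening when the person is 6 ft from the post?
5/3 ft/s

By similar triangles: 14/(x+s) = 5/s
Solving: s = 5x/9
ds/dt = 5/9 · dx/dt = 5/9 · 3 = 5/3 ft/s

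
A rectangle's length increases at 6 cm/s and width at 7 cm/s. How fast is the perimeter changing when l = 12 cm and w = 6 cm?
26 cm/s

P = 2(l + w)
dP/dt = 2(dl/dt + dw/dt) = 2(6 + 7) = 26 cm/s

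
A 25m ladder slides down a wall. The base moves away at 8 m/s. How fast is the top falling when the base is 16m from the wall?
128√41/123 ≈ 6.663 m/s

x² + y² = 25²
2x·dx/dt + 2y·dy/dt = 0
dy/dt = -x/y · dx/dt = -16/(3√41) · 8 = -128√41/123 m/s
The top is descending at 128√41/123 ≈ 6.663 m/s.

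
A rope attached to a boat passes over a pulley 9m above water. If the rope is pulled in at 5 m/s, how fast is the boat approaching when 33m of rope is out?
55√7/28 ≈ 5.197 m/s

rope² = x² + 9²
x = √(33² - 9²) = 12√7
dx/dt = (rope/x) · d(rope)/dt = (33/(12√7)) · (-5) = -55√7/28 m/s
The boat approaches at 55√7/28 ≈ 5.197 m/s.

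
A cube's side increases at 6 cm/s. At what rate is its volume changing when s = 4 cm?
288 cm³/s

V = s³
dV/dt = 3s² · ds/dt = 3·4²·6 = 288 cm³/s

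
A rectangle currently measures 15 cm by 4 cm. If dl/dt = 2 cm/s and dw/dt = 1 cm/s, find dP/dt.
6 cm/s

P = 2(l + w)
dP/dt = 2(dl/dt + dw/dt) = 2(2 + 1) = 6 cm/s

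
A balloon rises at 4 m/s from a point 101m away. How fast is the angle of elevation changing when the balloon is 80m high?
0.024336 rad/s

tan(θ) = y/101
sec²(θ) · dθ/dt = (1/101) · dy/dt
dθ/dt = cos²(θ)/101 · 4 = 101/(101² + 80²) · 4
dθ/dt = 0.024336 rad/s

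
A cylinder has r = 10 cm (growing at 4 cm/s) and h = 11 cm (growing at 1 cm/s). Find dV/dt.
980π cm³/s

V = πr²h
dV/dt = 2πrh·dr/dt + πr²·dh/dt
= 2π(10)(11)(4) + π(10)²(1)
= 980π cm³/s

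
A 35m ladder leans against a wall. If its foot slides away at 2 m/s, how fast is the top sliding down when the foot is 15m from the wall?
3√10/10 ≈ 0.9487 m/s

x² + y² = 35²
2x·dx/dt + 2y·dy/dt = 0
dy/dt = -x/y · dx/dt = -15/(10√10) · 2 = -3√10/10 m/s
The top is descending at 3√10/10 ≈ 0.9487 m/s.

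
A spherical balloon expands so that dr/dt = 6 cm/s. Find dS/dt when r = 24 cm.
1152π cm²/s

S = 4πr²
dS/dt = dS/dr · dr/dt = 8πr · 6
At r = 24: dS/dt = 1152π cm²/s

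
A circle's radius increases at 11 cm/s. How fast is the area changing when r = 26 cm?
572π cm²/s

A = πr²
dA/dt = 2πr · dr/dt = 2π(26)(11) = 572π cm²/s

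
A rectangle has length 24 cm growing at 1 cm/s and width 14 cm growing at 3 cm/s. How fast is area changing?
86 cm²/s

A = lw
dA/dt = w·dl/dt + l·dw/dt = 14·1 + 24·3 = 86 cm²/s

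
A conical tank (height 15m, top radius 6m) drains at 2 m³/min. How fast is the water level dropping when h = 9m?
25/(162π) ≈ 0.04912 m/min

r/h = 6/15, so r = (2/5)h
V = (1/3)πr²h = (1/3)π((2/5)h)²h = (4/75)πh³
dV/dh = (4/25)πh²
dh/dt = (dV/dt)/(dV/dh) = -2/((4/25)π·9²) = -25/(162π) m/min
The level is dropping at 25/(162π) ≈ 0.04912 m/min.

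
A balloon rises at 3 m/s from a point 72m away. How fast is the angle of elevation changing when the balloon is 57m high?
0.025614 rad/s

tan(θ) = y/72
sec²(θ) · dθ/dt = (1/72) · dy/dt
dθ/dt = cos²(θ)/72 · 3 = 72/(72² + 57²) · 3
dθ/dt = 0.025614 rad/s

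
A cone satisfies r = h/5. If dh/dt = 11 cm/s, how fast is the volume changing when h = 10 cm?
44π cm³/s

V = (1/3)π(h/5)²h = πh³/75
dV/dt = πh²/25 · 11
At h = 10: dV/dt = 44π cm³/s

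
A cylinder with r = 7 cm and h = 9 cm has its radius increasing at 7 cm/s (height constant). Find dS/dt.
322π cm²/s

S = 2πrh + 2πr² (lateral + bases)
dS/dt = (2πh + 4πr)·dr/dt = (2π·9 + 4π·7)·7
= 322π cm²/s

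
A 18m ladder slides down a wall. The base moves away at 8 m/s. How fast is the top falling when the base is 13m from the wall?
104√155/155 ≈ 8.353 m/s

x² + y² = 18²
2x·dx/dt + 2y·dy/dt = 0
dy/dt = -x/y · dx/dt = -13/√155 · 8 = -104√155/155 m/s
The top is descending at 104√155/155 ≈ 8.353 m/s.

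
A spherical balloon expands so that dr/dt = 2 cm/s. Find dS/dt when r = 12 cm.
192π cm²/s

S = 4πr²
dS/dt = dS/dr · dr/dt = 8πr · 2
At r = 12: dS/dt = 192π cm²/s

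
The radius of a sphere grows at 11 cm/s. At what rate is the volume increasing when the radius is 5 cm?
1100π cm³/s

V = (4/3)πr³
dV/dt = dV/dr · dr/dt = 4πr² · 11
At r = 5: dV/dt = 1100π cm³/s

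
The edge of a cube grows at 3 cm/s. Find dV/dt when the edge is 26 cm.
6084 cm³/s

V = s³
dV/dt = 3s² · ds/dt = 3·26²·3 = 6084 cm³/s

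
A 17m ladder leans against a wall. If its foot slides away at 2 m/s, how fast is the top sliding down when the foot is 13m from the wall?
13√30/30 ≈ 2.373 m/s

x² + y² = 17²
2x·dx/dt + 2y·dy/dt = 0
dy/dt = -x/y · dx/dt = -13/(2√30) · 2 = -13√30/30 m/s
The top is descending at 13√30/30 ≈ 2.373 m/s.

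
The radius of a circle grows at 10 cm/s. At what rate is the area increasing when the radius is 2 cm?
40π cm²/s

A = πr²
dA/dt = 2πr · dr/dt = 2π(2)(10) = 40π cm²/s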